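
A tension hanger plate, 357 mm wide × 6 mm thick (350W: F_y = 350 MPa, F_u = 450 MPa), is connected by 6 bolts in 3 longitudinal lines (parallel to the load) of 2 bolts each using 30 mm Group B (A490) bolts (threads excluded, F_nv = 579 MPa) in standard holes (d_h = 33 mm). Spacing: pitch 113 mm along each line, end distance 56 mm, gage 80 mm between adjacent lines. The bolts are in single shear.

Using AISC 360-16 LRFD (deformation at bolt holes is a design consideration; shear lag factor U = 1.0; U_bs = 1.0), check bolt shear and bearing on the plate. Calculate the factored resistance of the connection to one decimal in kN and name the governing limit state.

Bolt shear: A_b = π(30)²/4 = 706.86 mm². φR_n = 0.75 × 579 × 706.86 × 6 × 1 = 1841.7 kN.
Bearing (6 mm plate, F_u = 450 MPa): end bolts L_c = 56 − 33/2 = 39.5, R_n = min(1.2×39.5×6×450, 2.4×30×6×450) = 127.98 kN/bolt; interior L_c = 113 − 33 = 80, R_n = 194.4 kN/bolt. φR_n = 0.75 × (3×127.98 + 3×194.4) = 725.4 kN.
Governing: min(1841.7, 725.4) = 725.4 kN → bearing.

725.4 kN (bearing governs)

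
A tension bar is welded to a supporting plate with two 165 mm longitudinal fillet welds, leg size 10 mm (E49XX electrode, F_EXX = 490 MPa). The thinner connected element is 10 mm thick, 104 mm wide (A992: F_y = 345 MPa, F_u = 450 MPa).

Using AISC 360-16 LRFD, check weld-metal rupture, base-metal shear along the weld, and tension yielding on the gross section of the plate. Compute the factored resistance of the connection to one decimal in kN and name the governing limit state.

Weld metal: throat = 0.707×10 = 7.07 mm, L = 2×165 = 330 mm. φR_n = 0.75 × 0.6 × 490 × 7.07 × 330 = 514.4 kN.
Base metal shear (10 mm plate): yield φR_n = 1.0×0.6×345×10×330 = 683.1 kN; rupture φR_n = 0.75×0.6×450×10×330 = 668.3 kN; take 668.3 kN (rupture).
Tension yield (gross): A_g = 104×10 = 1040 mm². φR_n = 0.90 × 345 × 1040 = 322.9 kN.
Governing: min(514.4, 668.3, 322.9) = 322.9 kN → gross-section yield.

322.9 kN (gross-section yield governs)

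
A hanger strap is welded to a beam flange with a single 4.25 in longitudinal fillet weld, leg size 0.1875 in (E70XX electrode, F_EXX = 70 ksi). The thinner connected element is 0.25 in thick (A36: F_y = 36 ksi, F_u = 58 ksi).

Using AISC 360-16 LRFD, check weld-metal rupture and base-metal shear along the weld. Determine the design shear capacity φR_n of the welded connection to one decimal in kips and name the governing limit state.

17.7 kips (weld metal governs)

Weld metal: throat = 0.707×0.1875 = 0.13256 in, L = 4.25 in. φR_n = 0.75 × 0.6 × 70 × 0.13256 × 4.25 = 17.7 kips.
Base metal shear (0.25 in plate): yield φR_n = 1.0×0.6×36×0.25×4.25 = 23.0 kips; rupture φR_n = 0.75×0.6×58×0.25×4.25 = 27.7 kips; take 23.0 kips (yield).
Governing: min(17.7, 23.0) = 17.7 kips → weld metal.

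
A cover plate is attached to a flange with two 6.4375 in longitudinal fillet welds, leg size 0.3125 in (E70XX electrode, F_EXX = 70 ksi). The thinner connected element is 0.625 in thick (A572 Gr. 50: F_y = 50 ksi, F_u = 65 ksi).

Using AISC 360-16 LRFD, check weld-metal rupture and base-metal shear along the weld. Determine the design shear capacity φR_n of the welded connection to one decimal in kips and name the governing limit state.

89.6 kips (weld metal governs)

Weld metal: throat = 0.707×0.3125 = 0.22094 in, L = 2×6.4375 = 12.875 in. φR_n = 0.75 × 0.6 × 70 × 0.22094 × 12.875 = 89.6 kips.
Base metal shear (0.625 in plate): yield φR_n = 1.0×0.6×50×0.625×12.875 = 241.4 kips; rupture φR_n = 0.75×0.6×65×0.625×12.875 = 235.4 kips; take 235.4 kips (rupture).
Governing: min(89.6, 235.4) = 89.6 kips → weld metal.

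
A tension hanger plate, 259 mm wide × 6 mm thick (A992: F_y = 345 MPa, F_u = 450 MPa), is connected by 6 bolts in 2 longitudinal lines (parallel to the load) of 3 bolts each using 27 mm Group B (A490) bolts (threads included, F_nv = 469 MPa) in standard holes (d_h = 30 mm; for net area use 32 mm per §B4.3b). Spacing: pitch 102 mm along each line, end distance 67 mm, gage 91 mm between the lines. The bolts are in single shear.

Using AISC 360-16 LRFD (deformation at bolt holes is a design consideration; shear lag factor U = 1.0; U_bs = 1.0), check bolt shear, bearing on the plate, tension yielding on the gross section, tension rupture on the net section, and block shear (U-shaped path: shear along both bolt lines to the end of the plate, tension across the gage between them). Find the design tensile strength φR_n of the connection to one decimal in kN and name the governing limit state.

394.9 kN (net-section rupture governs)

Bolt shear: A_b = π(27)²/4 = 572.56 mm². φR_n = 0.75 × 469 × 572.56 × 6 × 1 = 1208.4 kN.
Bearing (6 mm plate, F_u = 450 MPa): end bolts L_c = 67 − 30/2 = 52, R_n = min(1.2×52×6×450, 2.4×27×6×450) = 168.48 kN/bolt; interior L_c = 102 − 30 = 72, R_n = 174.96 kN/bolt. φR_n = 0.75 × (2×168.48 + 4×174.96) = 777.6 kN.
Tension yield (gross): A_g = 259×6 = 1554 mm². φR_n = 0.90 × 345 × 1554 = 482.5 kN.
Tension rupture (net): A_n = (259 − 2×32)×6 = 1170 mm² (U = 1.0, A_e = A_n). φR_n = 0.75 × 450 × 1170 = 394.9 kN.
Block shear: shear path 2×[67+2×102] = 2×271 mm, A_gv = 3252, A_nv = 2×(271 − 2.5×32)×6 = 2292 mm²; tension across gage: (91 − 1×32)×6 = 354 mm². R_n = min(0.6×450×2292, 0.6×345×3252) + 1.0×450×354 = min(618.84, 673.16) + 159.3 = 778.14 kN. φR_n = 0.75 × 778.14 = 583.6 kN.
Governing: min(1208.4, 777.6, 482.5, 394.9, 583.6) = 394.9 kN → net-section rupture.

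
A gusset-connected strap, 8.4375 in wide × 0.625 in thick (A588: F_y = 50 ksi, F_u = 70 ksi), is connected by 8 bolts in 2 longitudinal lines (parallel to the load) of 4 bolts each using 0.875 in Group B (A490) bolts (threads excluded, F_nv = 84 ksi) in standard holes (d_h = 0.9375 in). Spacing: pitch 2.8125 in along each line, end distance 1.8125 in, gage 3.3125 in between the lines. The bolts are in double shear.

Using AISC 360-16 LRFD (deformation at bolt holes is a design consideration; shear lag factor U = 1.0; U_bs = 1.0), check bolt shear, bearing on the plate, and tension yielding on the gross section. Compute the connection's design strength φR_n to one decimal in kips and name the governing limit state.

Bolt shear: A_b = π(0.875)²/4 = 0.60132 in². φR_n = 0.75 × 84 × 0.60132 × 8 × 2 = 606.1 kips.
Bearing (0.625 in plate, F_u = 70 ksi): end bolts L_c = 1.8125 − 0.9375/2 = 1.34375, R_n = min(1.2×1.34375×0.625×70, 2.4×0.875×0.625×70) = 70.547 kips/bolt; interior L_c = 2.8125 − 0.9375 = 1.875, R_n = 91.875 kips/bolt. φR_n = 0.75 × (2×70.547 + 6×91.875) = 519.3 kips.
Tension yield (gross): A_g = 8.4375×0.625 = 5.2734 in². φR_n = 0.90 × 50 × 5.2734 = 237.3 kips.
Governing: min(606.1, 519.3, 237.3) = 237.3 kips → gross-section yield.

237.3 kips (gross-section yield governs)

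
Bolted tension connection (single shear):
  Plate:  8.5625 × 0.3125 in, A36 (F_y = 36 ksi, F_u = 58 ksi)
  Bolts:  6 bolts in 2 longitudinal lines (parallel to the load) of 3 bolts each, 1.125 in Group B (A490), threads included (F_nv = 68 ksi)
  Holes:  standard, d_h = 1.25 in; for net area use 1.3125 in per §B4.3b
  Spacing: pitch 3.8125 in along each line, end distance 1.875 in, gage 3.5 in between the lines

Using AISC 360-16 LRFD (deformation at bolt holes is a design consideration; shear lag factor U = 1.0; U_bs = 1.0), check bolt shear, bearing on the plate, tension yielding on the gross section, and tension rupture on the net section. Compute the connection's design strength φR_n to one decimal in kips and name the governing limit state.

80.7 kips (net-section rupture governs)

Bolt shear: A_b = π(1.125)²/4 = 0.99402 in². φR_n = 0.75 × 68 × 0.99402 × 6 × 1 = 304.2 kips.
Bearing (0.3125 in plate, F_u = 58 ksi): end bolts L_c = 1.875 − 1.25/2 = 1.25, R_n = min(1.2×1.25×0.3125×58, 2.4×1.125×0.3125×58) = 27.188 kips/bolt; interior L_c = 3.8125 − 1.25 = 2.5625, R_n = 48.938 kips/bolt. φR_n = 0.75 × (2×27.188 + 4×48.938) = 187.6 kips.
Tension yield (gross): A_g = 8.5625×0.3125 = 2.6758 in². φR_n = 0.90 × 36 × 2.6758 = 86.7 kips.
Tension rupture (net): A_n = (8.5625 − 2×1.3125)×0.3125 = 1.8555 in² (U = 1.0, A_e = A_n). φR_n = 0.75 × 58 × 1.8555 = 80.7 kips.
Governing: min(304.2, 187.6, 86.7, 80.7) = 80.7 kips → net-section rupture.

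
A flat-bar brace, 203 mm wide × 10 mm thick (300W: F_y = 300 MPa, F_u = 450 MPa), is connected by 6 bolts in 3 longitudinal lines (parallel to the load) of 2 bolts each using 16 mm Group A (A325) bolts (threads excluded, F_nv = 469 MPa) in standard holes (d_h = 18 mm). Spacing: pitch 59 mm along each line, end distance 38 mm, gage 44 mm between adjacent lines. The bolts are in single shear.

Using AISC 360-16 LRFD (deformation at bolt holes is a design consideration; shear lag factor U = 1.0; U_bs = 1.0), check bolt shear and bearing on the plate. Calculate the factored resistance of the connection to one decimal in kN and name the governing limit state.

Bolt shear: A_b = π(16)²/4 = 201.06 mm². φR_n = 0.75 × 469 × 201.06 × 6 × 1 = 424.3 kN.
Bearing (10 mm plate, F_u = 450 MPa): end bolts L_c = 38 − 18/2 = 29, R_n = min(1.2×29×10×450, 2.4×16×10×450) = 156.6 kN/bolt; interior L_c = 59 − 18 = 41, R_n = 172.8 kN/bolt. φR_n = 0.75 × (3×156.6 + 3×172.8) = 741.2 kN.
Governing: min(424.3, 741.2) = 424.3 kN → bolt shear.

424.3 kN (bolt shear governs)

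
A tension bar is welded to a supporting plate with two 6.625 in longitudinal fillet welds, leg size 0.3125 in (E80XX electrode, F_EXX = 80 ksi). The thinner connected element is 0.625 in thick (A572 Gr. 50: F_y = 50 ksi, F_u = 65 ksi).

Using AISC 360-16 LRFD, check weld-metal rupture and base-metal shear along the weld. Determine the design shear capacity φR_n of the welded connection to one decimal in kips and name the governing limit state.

Weld metal: throat = 0.707×0.3125 = 0.22094 in, L = 2×6.625 = 13.25 in. φR_n = 0.75 × 0.6 × 80 × 0.22094 × 13.25 = 105.4 kips.
Base metal shear (0.625 in plate): yield φR_n = 1.0×0.6×50×0.625×13.25 = 248.4 kips; rupture φR_n = 0.75×0.6×65×0.625×13.25 = 242.2 kips; take 242.2 kips (rupture).
Governing: min(105.4, 242.2) = 105.4 kips → weld metal.

105.4 kips (weld metal governs)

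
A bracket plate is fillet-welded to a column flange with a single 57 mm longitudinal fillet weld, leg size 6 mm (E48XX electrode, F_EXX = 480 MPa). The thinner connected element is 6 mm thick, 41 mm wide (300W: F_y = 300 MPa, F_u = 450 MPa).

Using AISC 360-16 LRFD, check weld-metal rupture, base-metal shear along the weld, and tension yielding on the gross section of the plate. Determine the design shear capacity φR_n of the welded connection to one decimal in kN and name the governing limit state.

Weld metal: throat = 0.707×6 = 4.242 mm, L = 57 mm. φR_n = 0.75 × 0.6 × 480 × 4.242 × 57 = 52.2 kN.
Base metal shear (6 mm plate): yield φR_n = 1.0×0.6×300×6×57 = 61.6 kN; rupture φR_n = 0.75×0.6×450×6×57 = 69.3 kN; take 61.6 kN (yield).
Tension yield (gross): A_g = 41×6 = 246 mm². φR_n = 0.90 × 300 × 246 = 66.4 kN.
Governing: min(52.2, 61.6, 66.4) = 52.2 kN → weld metal.

52.2 kN (weld metal governs)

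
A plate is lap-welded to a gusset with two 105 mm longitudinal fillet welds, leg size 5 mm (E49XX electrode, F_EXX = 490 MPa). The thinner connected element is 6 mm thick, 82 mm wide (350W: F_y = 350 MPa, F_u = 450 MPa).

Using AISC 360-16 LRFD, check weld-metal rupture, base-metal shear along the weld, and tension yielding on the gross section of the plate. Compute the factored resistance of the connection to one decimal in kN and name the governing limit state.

155.0 kN (gross-section yield governs)

Weld metal: throat = 0.707×5 = 3.535 mm, L = 2×105 = 210 mm. φR_n = 0.75 × 0.6 × 490 × 3.535 × 210 = 163.7 kN.
Base metal shear (6 mm plate): yield φR_n = 1.0×0.6×350×6×210 = 264.6 kN; rupture φR_n = 0.75×0.6×450×6×210 = 255.2 kN; take 255.2 kN (rupture).
Tension yield (gross): A_g = 82×6 = 492 mm². φR_n = 0.90 × 350 × 492 = 155.0 kN.
Governing: min(163.7, 255.2, 155.0) = 155.0 kN → gross-section yield.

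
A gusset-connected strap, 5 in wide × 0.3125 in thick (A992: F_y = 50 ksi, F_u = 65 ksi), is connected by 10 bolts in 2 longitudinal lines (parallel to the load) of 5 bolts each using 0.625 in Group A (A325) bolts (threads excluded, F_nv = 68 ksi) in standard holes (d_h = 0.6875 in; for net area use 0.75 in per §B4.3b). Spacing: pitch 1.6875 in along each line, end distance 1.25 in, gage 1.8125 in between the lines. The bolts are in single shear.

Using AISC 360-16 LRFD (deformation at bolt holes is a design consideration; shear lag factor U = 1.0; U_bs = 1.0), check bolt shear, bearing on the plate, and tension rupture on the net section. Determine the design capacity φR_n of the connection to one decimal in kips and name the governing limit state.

Bolt shear: A_b = π(0.625)²/4 = 0.3068 in². φR_n = 0.75 × 68 × 0.3068 × 10 × 1 = 156.5 kips.
Bearing (0.3125 in plate, F_u = 65 ksi): end bolts L_c = 1.25 − 0.6875/2 = 0.90625, R_n = min(1.2×0.90625×0.3125×65, 2.4×0.625×0.3125×65) = 22.09 kips/bolt; interior L_c = 1.6875 − 0.6875 = 1, R_n = 24.375 kips/bolt. φR_n = 0.75 × (2×22.09 + 8×24.375) = 179.4 kips.
Tension rupture (net): A_n = (5 − 2×0.75)×0.3125 = 1.0938 in² (U = 1.0, A_e = A_n). φR_n = 0.75 × 65 × 1.0938 = 53.3 kips.
Governing: min(156.5, 179.4, 53.3) = 53.3 kips → net-section rupture.

53.3 kips (net-section rupture governs)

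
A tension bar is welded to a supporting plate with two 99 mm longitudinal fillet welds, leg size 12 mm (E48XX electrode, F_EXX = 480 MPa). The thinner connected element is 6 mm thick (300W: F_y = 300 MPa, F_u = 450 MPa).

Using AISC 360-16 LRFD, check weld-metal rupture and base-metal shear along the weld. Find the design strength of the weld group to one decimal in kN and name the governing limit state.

213.8 kN (base-metal shear governs)

Weld metal: throat = 0.707×12 = 8.484 mm, L = 2×99 = 198 mm. φR_n = 0.75 × 0.6 × 480 × 8.484 × 198 = 362.8 kN.
Base metal shear (6 mm plate): yield φR_n = 1.0×0.6×300×6×198 = 213.8 kN; rupture φR_n = 0.75×0.6×450×6×198 = 240.6 kN; take 213.8 kN (yield).
Governing: min(362.8, 213.8) = 213.8 kN → base-metal shear.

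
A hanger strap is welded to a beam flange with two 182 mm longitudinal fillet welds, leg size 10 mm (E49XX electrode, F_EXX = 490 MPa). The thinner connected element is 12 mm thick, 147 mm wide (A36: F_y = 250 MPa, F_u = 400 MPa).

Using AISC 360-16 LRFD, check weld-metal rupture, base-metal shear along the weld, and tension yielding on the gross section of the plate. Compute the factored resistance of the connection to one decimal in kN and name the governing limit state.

396.9 kN (gross-section yield governs)

Weld metal: throat = 0.707×10 = 7.07 mm, L = 2×182 = 364 mm. φR_n = 0.75 × 0.6 × 490 × 7.07 × 364 = 567.5 kN.
Base metal shear (12 mm plate): yield φR_n = 1.0×0.6×250×12×364 = 655.2 kN; rupture φR_n = 0.75×0.6×400×12×364 = 786.2 kN; take 655.2 kN (yield).
Tension yield (gross): A_g = 147×12 = 1764 mm². φR_n = 0.90 × 250 × 1764 = 396.9 kN.
Governing: min(567.5, 655.2, 396.9) = 396.9 kN → gross-section yield.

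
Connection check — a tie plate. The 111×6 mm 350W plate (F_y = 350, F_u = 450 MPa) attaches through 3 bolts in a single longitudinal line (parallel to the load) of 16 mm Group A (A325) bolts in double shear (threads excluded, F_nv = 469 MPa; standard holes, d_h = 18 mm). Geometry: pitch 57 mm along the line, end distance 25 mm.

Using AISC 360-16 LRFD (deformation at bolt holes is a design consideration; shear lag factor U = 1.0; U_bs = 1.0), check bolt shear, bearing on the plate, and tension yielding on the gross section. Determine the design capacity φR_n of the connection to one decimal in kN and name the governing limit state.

194.4 kN (bearing governs)

Bolt shear: A_b = π(16)²/4 = 201.06 mm². φR_n = 0.75 × 469 × 201.06 × 3 × 2 = 424.3 kN.
Bearing (6 mm plate, F_u = 450 MPa): end bolts L_c = 25 − 18/2 = 16, R_n = min(1.2×16×6×450, 2.4×16×6×450) = 51.84 kN/bolt; interior L_c = 57 − 18 = 39, R_n = 103.68 kN/bolt. φR_n = 0.75 × (1×51.84 + 2×103.68) = 194.4 kN.
Tension yield (gross): A_g = 111×6 = 666 mm². φR_n = 0.90 × 350 × 666 = 209.8 kN.
Governing: min(424.3, 194.4, 209.8) = 194.4 kN → bearing.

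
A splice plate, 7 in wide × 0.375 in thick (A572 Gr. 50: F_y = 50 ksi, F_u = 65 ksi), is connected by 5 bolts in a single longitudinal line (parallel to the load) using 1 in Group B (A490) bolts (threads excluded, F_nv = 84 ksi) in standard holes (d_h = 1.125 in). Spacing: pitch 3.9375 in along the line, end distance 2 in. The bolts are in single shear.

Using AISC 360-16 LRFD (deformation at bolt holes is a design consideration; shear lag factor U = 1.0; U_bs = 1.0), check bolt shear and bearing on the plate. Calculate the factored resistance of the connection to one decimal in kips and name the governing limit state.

Bolt shear: A_b = π(1)²/4 = 0.7854 in². φR_n = 0.75 × 84 × 0.7854 × 5 × 1 = 247.4 kips.
Bearing (0.375 in plate, F_u = 65 ksi): end bolts L_c = 2 − 1.125/2 = 1.4375, R_n = min(1.2×1.4375×0.375×65, 2.4×1×0.375×65) = 42.047 kips/bolt; interior L_c = 3.9375 − 1.125 = 2.8125, R_n = 58.5 kips/bolt. φR_n = 0.75 × (1×42.047 + 4×58.5) = 207.0 kips.
Governing: min(247.4, 207.0) = 207.0 kips → bearing.

207.0 kips (bearing governs)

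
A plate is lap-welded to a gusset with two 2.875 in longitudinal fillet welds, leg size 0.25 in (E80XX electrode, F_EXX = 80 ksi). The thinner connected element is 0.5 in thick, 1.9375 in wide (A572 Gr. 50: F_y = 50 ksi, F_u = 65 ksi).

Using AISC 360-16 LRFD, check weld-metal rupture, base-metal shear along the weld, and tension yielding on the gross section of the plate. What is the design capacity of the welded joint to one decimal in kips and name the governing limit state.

Weld metal: throat = 0.707×0.25 = 0.17675 in, L = 2×2.875 = 5.75 in. φR_n = 0.75 × 0.6 × 80 × 0.17675 × 5.75 = 36.6 kips.
Base metal shear (0.5 in plate): yield φR_n = 1.0×0.6×50×0.5×5.75 = 86.3 kips; rupture φR_n = 0.75×0.6×65×0.5×5.75 = 84.1 kips; take 84.1 kips (rupture).
Tension yield (gross): A_g = 1.9375×0.5 = 0.96875 in². φR_n = 0.90 × 50 × 0.96875 = 43.6 kips.
Governing: min(36.6, 84.1, 43.6) = 36.6 kips → weld metal.

36.6 kips (weld metal governs)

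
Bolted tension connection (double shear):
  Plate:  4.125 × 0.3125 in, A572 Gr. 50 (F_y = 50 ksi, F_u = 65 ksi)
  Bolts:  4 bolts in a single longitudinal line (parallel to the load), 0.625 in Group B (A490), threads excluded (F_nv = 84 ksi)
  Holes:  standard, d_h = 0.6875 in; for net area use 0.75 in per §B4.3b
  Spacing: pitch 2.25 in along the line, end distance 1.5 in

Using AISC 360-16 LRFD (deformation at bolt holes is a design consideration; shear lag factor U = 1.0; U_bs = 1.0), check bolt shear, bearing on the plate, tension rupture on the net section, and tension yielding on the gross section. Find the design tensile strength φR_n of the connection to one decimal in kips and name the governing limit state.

51.4 kips (net-section rupture governs)

Bolt shear: A_b = π(0.625)²/4 = 0.3068 in². φR_n = 0.75 × 84 × 0.3068 × 4 × 2 = 154.6 kips.
Bearing (0.3125 in plate, F_u = 65 ksi): end bolts L_c = 1.5 − 0.6875/2 = 1.15625, R_n = min(1.2×1.15625×0.3125×65, 2.4×0.625×0.3125×65) = 28.184 kips/bolt; interior L_c = 2.25 − 0.6875 = 1.5625, R_n = 30.469 kips/bolt. φR_n = 0.75 × (1×28.184 + 3×30.469) = 89.7 kips.
Tension rupture (net): A_n = (4.125 − 1×0.75)×0.3125 = 1.0547 in² (U = 1.0, A_e = A_n). φR_n = 0.75 × 65 × 1.0547 = 51.4 kips.
Tension yield (gross): A_g = 4.125×0.3125 = 1.2891 in². φR_n = 0.90 × 50 × 1.2891 = 58.0 kips.
Governing: min(154.6, 89.7, 51.4, 58.0) = 51.4 kips → net-section rupture.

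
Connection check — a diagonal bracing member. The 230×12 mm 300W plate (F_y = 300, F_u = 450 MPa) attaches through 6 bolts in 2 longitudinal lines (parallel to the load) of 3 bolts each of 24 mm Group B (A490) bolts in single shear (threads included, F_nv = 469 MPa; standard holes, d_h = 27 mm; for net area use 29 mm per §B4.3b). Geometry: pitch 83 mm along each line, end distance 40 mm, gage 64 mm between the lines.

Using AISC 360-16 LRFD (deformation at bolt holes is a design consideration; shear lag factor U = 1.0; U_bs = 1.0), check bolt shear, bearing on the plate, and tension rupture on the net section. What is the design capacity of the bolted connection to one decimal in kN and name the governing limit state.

Bolt shear: A_b = π(24)²/4 = 452.39 mm². φR_n = 0.75 × 469 × 452.39 × 6 × 1 = 954.8 kN.
Bearing (12 mm plate, F_u = 450 MPa): end bolts L_c = 40 − 27/2 = 26.5, R_n = min(1.2×26.5×12×450, 2.4×24×12×450) = 171.72 kN/bolt; interior L_c = 83 − 27 = 56, R_n = 311.04 kN/bolt. φR_n = 0.75 × (2×171.72 + 4×311.04) = 1190.7 kN.
Tension rupture (net): A_n = (230 − 2×29)×12 = 2064 mm² (U = 1.0, A_e = A_n). φR_n = 0.75 × 450 × 2064 = 696.6 kN.
Governing: min(954.8, 1190.7, 696.6) = 696.6 kN → net-section rupture.

696.6 kN (net-section rupture governs)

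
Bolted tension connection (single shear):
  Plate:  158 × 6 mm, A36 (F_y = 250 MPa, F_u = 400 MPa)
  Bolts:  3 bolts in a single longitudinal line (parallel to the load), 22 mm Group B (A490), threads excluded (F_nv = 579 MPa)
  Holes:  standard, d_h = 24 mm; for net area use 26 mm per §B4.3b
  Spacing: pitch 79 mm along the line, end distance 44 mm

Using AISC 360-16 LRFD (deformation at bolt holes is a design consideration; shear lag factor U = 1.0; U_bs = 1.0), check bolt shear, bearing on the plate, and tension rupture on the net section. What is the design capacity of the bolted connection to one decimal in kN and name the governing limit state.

Bolt shear: A_b = π(22)²/4 = 380.13 mm². φR_n = 0.75 × 579 × 380.13 × 3 × 1 = 495.2 kN.
Bearing (6 mm plate, F_u = 400 MPa): end bolts L_c = 44 − 24/2 = 32, R_n = min(1.2×32×6×400, 2.4×22×6×400) = 92.16 kN/bolt; interior L_c = 79 − 24 = 55, R_n = 126.72 kN/bolt. φR_n = 0.75 × (1×92.16 + 2×126.72) = 259.2 kN.
Tension rupture (net): A_n = (158 − 1×26)×6 = 792 mm² (U = 1.0, A_e = A_n). φR_n = 0.75 × 400 × 792 = 237.6 kN.
Governing: min(495.2, 259.2, 237.6) = 237.6 kN → net-section rupture.

237.6 kN (net-section rupture governs)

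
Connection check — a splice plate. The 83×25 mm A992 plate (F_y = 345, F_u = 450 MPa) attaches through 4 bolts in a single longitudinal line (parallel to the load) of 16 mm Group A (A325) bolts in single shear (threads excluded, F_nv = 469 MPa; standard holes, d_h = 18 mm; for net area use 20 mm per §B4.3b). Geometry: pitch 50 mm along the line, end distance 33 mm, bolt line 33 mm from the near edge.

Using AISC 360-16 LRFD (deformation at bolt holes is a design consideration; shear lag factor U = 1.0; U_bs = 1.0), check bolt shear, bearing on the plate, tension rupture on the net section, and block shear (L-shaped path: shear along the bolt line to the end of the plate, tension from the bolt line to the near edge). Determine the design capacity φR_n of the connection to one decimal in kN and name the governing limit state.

282.9 kN (bolt shear governs)

Bolt shear: A_b = π(16)²/4 = 201.06 mm². φR_n = 0.75 × 469 × 201.06 × 4 × 1 = 282.9 kN.
Bearing (25 mm plate, F_u = 450 MPa): end bolts L_c = 33 − 18/2 = 24, R_n = min(1.2×24×25×450, 2.4×16×25×450) = 324 kN/bolt; interior L_c = 50 − 18 = 32, R_n = 432 kN/bolt. φR_n = 0.75 × (1×324 + 3×432) = 1215.0 kN.
Tension rupture (net): A_n = (83 − 1×20)×25 = 1575 mm² (U = 1.0, A_e = A_n). φR_n = 0.75 × 450 × 1575 = 531.6 kN.
Block shear: shear path 1×[33+3×50] = 1×183 mm, A_gv = 4575, A_nv = 1×(183 − 3.5×20)×25 = 2825 mm²; tension to near edge: (33 − 0.5×20)×25 = 575 mm². R_n = min(0.6×450×2825, 0.6×345×4575) + 1.0×450×575 = min(762.75, 947.03) + 258.75 = 1021.5 kN. φR_n = 0.75 × 1021.5 = 766.1 kN.
Governing: min(282.9, 1215.0, 531.6, 766.1) = 282.9 kN → bolt shear.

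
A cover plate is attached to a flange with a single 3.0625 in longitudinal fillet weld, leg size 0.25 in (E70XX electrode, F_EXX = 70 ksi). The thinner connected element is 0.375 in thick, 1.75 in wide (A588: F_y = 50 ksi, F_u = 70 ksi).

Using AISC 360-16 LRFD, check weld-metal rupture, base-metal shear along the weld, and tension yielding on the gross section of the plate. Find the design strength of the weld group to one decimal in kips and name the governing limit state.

Weld metal: throat = 0.707×0.25 = 0.17675 in, L = 3.0625 in. φR_n = 0.75 × 0.6 × 70 × 0.17675 × 3.0625 = 17.1 kips.
Base metal shear (0.375 in plate): yield φR_n = 1.0×0.6×50×0.375×3.0625 = 34.5 kips; rupture φR_n = 0.75×0.6×70×0.375×3.0625 = 36.2 kips; take 34.5 kips (yield).
Tension yield (gross): A_g = 1.75×0.375 = 0.65625 in². φR_n = 0.90 × 50 × 0.65625 = 29.5 kips.
Governing: min(17.1, 34.5, 29.5) = 17.1 kips → weld metal.

17.1 kips (weld metal governs)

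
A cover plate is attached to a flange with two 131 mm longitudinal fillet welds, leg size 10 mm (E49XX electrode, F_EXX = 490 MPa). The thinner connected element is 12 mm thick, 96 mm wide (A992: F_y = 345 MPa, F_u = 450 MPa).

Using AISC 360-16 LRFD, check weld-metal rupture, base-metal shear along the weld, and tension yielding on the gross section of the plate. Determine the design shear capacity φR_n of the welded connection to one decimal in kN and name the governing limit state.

Weld metal: throat = 0.707×10 = 7.07 mm, L = 2×131 = 262 mm. φR_n = 0.75 × 0.6 × 490 × 7.07 × 262 = 408.4 kN.
Base metal shear (12 mm plate): yield φR_n = 1.0×0.6×345×12×262 = 650.8 kN; rupture φR_n = 0.75×0.6×450×12×262 = 636.7 kN; take 636.7 kN (rupture).
Tension yield (gross): A_g = 96×12 = 1152 mm². φR_n = 0.90 × 345 × 1152 = 357.7 kN.
Governing: min(408.4, 636.7, 357.7) = 357.7 kN → gross-section yield.

357.7 kN (gross-section yield governs)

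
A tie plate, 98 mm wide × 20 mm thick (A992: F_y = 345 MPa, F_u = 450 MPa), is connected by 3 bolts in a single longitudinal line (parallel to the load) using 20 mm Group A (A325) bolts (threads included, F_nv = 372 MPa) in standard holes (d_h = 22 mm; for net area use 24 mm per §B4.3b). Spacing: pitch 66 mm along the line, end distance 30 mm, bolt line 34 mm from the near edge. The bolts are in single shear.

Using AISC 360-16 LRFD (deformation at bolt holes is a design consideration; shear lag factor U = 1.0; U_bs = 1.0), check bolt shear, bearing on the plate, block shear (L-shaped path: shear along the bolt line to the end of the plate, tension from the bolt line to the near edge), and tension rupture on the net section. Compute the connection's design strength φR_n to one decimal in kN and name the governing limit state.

263.0 kN (bolt shear governs)

Bolt shear: A_b = π(20)²/4 = 314.16 mm². φR_n = 0.75 × 372 × 314.16 × 3 × 1 = 263.0 kN.
Bearing (20 mm plate, F_u = 450 MPa): end bolts L_c = 30 − 22/2 = 19, R_n = min(1.2×19×20×450, 2.4×20×20×450) = 205.2 kN/bolt; interior L_c = 66 − 22 = 44, R_n = 432 kN/bolt. φR_n = 0.75 × (1×205.2 + 2×432) = 801.9 kN.
Block shear: shear path 1×[30+2×66] = 1×162 mm, A_gv = 3240, A_nv = 1×(162 − 2.5×24)×20 = 2040 mm²; tension to near edge: (34 − 0.5×24)×20 = 440 mm². R_n = min(0.6×450×2040, 0.6×345×3240) + 1.0×450×440 = min(550.8, 670.68) + 198 = 748.8 kN. φR_n = 0.75 × 748.8 = 561.6 kN.
Tension rupture (net): A_n = (98 − 1×24)×20 = 1480 mm² (U = 1.0, A_e = A_n). φR_n = 0.75 × 450 × 1480 = 499.5 kN.
Governing: min(263.0, 801.9, 561.6, 499.5) = 263.0 kN → bolt shear.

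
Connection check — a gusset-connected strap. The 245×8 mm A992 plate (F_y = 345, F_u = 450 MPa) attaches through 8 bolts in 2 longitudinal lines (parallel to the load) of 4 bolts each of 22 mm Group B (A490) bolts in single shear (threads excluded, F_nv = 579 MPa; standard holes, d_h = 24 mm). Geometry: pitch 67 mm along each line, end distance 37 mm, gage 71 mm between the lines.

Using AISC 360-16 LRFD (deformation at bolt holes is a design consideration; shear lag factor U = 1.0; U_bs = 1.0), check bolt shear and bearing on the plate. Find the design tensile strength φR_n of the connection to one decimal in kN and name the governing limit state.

Bolt shear: A_b = π(22)²/4 = 380.13 mm². φR_n = 0.75 × 579 × 380.13 × 8 × 1 = 1320.6 kN.
Bearing (8 mm plate, F_u = 450 MPa): end bolts L_c = 37 − 24/2 = 25, R_n = min(1.2×25×8×450, 2.4×22×8×450) = 108 kN/bolt; interior L_c = 67 − 24 = 43, R_n = 185.76 kN/bolt. φR_n = 0.75 × (2×108 + 6×185.76) = 997.9 kN.
Governing: min(1320.6, 997.9) = 997.9 kN → bearing.

997.9 kN (bearing governs)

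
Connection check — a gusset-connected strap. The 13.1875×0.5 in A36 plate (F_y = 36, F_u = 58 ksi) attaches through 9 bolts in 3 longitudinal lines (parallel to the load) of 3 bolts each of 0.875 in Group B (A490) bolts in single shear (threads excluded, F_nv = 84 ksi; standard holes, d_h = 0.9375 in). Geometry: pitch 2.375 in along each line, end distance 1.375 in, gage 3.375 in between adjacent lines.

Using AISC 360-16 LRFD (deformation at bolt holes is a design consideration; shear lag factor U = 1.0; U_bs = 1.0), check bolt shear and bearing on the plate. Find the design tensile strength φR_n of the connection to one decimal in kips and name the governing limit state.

296.1 kips (bearing governs)

Bolt shear: A_b = π(0.875)²/4 = 0.60132 in². φR_n = 0.75 × 84 × 0.60132 × 9 × 1 = 340.9 kips.
Bearing (0.5 in plate, F_u = 58 ksi): end bolts L_c = 1.375 − 0.9375/2 = 0.90625, R_n = min(1.2×0.90625×0.5×58, 2.4×0.875×0.5×58) = 31.538 kips/bolt; interior L_c = 2.375 − 0.9375 = 1.4375, R_n = 50.025 kips/bolt. φR_n = 0.75 × (3×31.538 + 6×50.025) = 296.1 kips.
Governing: min(340.9, 296.1) = 296.1 kips → bearing.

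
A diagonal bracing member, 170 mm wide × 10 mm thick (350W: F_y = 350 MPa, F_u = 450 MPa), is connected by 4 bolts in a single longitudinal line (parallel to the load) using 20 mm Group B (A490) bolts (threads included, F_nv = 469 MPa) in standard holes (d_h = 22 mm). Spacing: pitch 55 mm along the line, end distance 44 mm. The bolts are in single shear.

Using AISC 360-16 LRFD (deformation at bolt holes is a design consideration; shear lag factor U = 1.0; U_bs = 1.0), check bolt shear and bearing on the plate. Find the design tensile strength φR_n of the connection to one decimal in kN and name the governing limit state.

442.0 kN (bolt shear governs)

Bolt shear: A_b = π(20)²/4 = 314.16 mm². φR_n = 0.75 × 469 × 314.16 × 4 × 1 = 442.0 kN.
Bearing (10 mm plate, F_u = 450 MPa): end bolts L_c = 44 − 22/2 = 33, R_n = min(1.2×33×10×450, 2.4×20×10×450) = 178.2 kN/bolt; interior L_c = 55 − 22 = 33, R_n = 178.2 kN/bolt. φR_n = 0.75 × (1×178.2 + 3×178.2) = 534.6 kN.
Governing: min(442.0, 534.6) = 442.0 kN → bolt shear.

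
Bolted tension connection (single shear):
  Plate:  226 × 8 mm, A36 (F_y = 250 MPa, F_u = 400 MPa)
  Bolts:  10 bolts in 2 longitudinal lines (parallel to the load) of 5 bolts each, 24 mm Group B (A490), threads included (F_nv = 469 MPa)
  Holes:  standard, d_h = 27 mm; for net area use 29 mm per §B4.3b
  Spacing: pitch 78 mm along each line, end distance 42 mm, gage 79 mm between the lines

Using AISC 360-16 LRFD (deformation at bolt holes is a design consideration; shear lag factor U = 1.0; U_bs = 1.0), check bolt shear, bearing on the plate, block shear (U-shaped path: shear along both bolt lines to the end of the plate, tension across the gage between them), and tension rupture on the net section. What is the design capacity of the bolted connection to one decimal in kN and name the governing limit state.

Bolt shear: A_b = π(24)²/4 = 452.39 mm². φR_n = 0.75 × 469 × 452.39 × 10 × 1 = 1591.3 kN.
Bearing (8 mm plate, F_u = 400 MPa): end bolts L_c = 42 − 27/2 = 28.5, R_n = min(1.2×28.5×8×400, 2.4×24×8×400) = 109.44 kN/bolt; interior L_c = 78 − 27 = 51, R_n = 184.32 kN/bolt. φR_n = 0.75 × (2×109.44 + 8×184.32) = 1270.1 kN.
Block shear: shear path 2×[42+4×78] = 2×354 mm, A_gv = 5664, A_nv = 2×(354 − 4.5×29)×8 = 3576 mm²; tension across gage: (79 − 1×29)×8 = 400 mm². R_n = min(0.6×400×3576, 0.6×250×5664) + 1.0×400×400 = min(858.24, 849.6) + 160 = 1009.6 kN. φR_n = 0.75 × 1009.6 = 757.2 kN.
Tension rupture (net): A_n = (226 − 2×29)×8 = 1344 mm² (U = 1.0, A_e = A_n). φR_n = 0.75 × 400 × 1344 = 403.2 kN.
Governing: min(1591.3, 1270.1, 757.2, 403.2) = 403.2 kN → net-section rupture.

403.2 kN (net-section rupture governs)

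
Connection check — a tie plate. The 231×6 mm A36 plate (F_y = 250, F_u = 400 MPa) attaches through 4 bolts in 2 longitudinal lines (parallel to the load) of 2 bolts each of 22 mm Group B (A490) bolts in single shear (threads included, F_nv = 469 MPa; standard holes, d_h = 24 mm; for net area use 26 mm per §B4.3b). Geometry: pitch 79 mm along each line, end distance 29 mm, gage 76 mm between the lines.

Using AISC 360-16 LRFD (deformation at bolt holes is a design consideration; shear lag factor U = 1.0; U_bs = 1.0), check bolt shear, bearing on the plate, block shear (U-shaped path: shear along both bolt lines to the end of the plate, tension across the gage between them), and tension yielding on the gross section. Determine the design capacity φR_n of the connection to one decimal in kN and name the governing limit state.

Bolt shear: A_b = π(22)²/4 = 380.13 mm². φR_n = 0.75 × 469 × 380.13 × 4 × 1 = 534.8 kN.
Bearing (6 mm plate, F_u = 400 MPa): end bolts L_c = 29 − 24/2 = 17, R_n = min(1.2×17×6×400, 2.4×22×6×400) = 48.96 kN/bolt; interior L_c = 79 − 24 = 55, R_n = 126.72 kN/bolt. φR_n = 0.75 × (2×48.96 + 2×126.72) = 263.5 kN.
Block shear: shear path 2×[29+1×79] = 2×108 mm, A_gv = 1296, A_nv = 2×(108 − 1.5×26)×6 = 828 mm²; tension across gage: (76 − 1×26)×6 = 300 mm². R_n = min(0.6×400×828, 0.6×250×1296) + 1.0×400×300 = min(198.72, 194.4) + 120 = 314.4 kN. φR_n = 0.75 × 314.4 = 235.8 kN.
Tension yield (gross): A_g = 231×6 = 1386 mm². φR_n = 0.90 × 250 × 1386 = 311.9 kN.
Governing: min(534.8, 263.5, 235.8, 311.9) = 235.8 kN → block shear.

235.8 kN (block shear governs)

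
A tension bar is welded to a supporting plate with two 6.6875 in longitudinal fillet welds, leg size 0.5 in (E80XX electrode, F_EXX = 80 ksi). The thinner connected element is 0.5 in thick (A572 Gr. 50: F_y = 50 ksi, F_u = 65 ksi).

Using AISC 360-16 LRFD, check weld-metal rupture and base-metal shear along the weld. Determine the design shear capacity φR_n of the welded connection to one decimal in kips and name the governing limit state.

Weld metal: throat = 0.707×0.5 = 0.3535 in, L = 2×6.6875 = 13.375 in. φR_n = 0.75 × 0.6 × 80 × 0.3535 × 13.375 = 170.2 kips.
Base metal shear (0.5 in plate): yield φR_n = 1.0×0.6×50×0.5×13.375 = 200.6 kips; rupture φR_n = 0.75×0.6×65×0.5×13.375 = 195.6 kips; take 195.6 kips (rupture).
Governing: min(170.2, 195.6) = 170.2 kips → weld metal.

170.2 kips (weld metal governs)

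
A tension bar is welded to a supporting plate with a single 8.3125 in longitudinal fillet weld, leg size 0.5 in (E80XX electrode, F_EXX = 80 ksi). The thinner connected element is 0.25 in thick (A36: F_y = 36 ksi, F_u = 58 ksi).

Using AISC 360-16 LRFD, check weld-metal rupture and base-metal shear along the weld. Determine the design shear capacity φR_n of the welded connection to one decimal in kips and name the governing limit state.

44.9 kips (base-metal shear governs)

Weld metal: throat = 0.707×0.5 = 0.3535 in, L = 8.3125 in. φR_n = 0.75 × 0.6 × 80 × 0.3535 × 8.3125 = 105.8 kips.
Base metal shear (0.25 in plate): yield φR_n = 1.0×0.6×36×0.25×8.3125 = 44.9 kips; rupture φR_n = 0.75×0.6×58×0.25×8.3125 = 54.2 kips; take 44.9 kips (yield).
Governing: min(105.8, 44.9) = 44.9 kips → base-metal shear.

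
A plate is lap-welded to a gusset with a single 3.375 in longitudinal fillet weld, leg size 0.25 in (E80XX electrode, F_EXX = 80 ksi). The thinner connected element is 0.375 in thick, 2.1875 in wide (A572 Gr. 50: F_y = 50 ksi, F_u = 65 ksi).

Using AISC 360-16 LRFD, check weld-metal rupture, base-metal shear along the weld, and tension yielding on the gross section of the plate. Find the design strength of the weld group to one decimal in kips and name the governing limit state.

21.5 kips (weld metal governs)

Weld metal: throat = 0.707×0.25 = 0.17675 in, L = 3.375 in. φR_n = 0.75 × 0.6 × 80 × 0.17675 × 3.375 = 21.5 kips.
Base metal shear (0.375 in plate): yield φR_n = 1.0×0.6×50×0.375×3.375 = 38.0 kips; rupture φR_n = 0.75×0.6×65×0.375×3.375 = 37.0 kips; take 37.0 kips (rupture).
Tension yield (gross): A_g = 2.1875×0.375 = 0.82031 in². φR_n = 0.90 × 50 × 0.82031 = 36.9 kips.
Governing: min(21.5, 37.0, 36.9) = 21.5 kips → weld metal.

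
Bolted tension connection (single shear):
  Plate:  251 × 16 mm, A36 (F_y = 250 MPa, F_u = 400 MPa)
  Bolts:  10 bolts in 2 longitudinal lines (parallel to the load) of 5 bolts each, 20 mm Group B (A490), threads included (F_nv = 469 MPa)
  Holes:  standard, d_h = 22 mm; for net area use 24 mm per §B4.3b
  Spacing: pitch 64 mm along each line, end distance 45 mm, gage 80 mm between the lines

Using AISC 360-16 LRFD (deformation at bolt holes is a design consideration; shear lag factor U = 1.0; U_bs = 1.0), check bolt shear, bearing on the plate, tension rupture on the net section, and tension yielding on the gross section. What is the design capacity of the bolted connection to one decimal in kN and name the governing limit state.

903.6 kN (gross-section yield governs)

Bolt shear: A_b = π(20)²/4 = 314.16 mm². φR_n = 0.75 × 469 × 314.16 × 10 × 1 = 1105.1 kN.
Bearing (16 mm plate, F_u = 400 MPa): end bolts L_c = 45 − 22/2 = 34, R_n = min(1.2×34×16×400, 2.4×20×16×400) = 261.12 kN/bolt; interior L_c = 64 − 22 = 42, R_n = 307.2 kN/bolt. φR_n = 0.75 × (2×261.12 + 8×307.2) = 2234.9 kN.
Tension rupture (net): A_n = (251 − 2×24)×16 = 3248 mm² (U = 1.0, A_e = A_n). φR_n = 0.75 × 400 × 3248 = 974.4 kN.
Tension yield (gross): A_g = 251×16 = 4016 mm². φR_n = 0.90 × 250 × 4016 = 903.6 kN.
Governing: min(1105.1, 2234.9, 974.4, 903.6) = 903.6 kN → gross-section yield.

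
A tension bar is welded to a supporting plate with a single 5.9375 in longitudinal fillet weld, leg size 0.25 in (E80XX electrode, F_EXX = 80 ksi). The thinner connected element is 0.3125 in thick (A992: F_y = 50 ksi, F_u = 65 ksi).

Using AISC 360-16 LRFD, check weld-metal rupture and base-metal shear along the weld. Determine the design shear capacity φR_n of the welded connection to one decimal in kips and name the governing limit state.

37.8 kips (weld metal governs)

Weld metal: throat = 0.707×0.25 = 0.17675 in, L = 5.9375 in. φR_n = 0.75 × 0.6 × 80 × 0.17675 × 5.9375 = 37.8 kips.
Base metal shear (0.3125 in plate): yield φR_n = 1.0×0.6×50×0.3125×5.9375 = 55.7 kips; rupture φR_n = 0.75×0.6×65×0.3125×5.9375 = 54.3 kips; take 54.3 kips (rupture).
Governing: min(37.8, 54.3) = 37.8 kips → weld metal.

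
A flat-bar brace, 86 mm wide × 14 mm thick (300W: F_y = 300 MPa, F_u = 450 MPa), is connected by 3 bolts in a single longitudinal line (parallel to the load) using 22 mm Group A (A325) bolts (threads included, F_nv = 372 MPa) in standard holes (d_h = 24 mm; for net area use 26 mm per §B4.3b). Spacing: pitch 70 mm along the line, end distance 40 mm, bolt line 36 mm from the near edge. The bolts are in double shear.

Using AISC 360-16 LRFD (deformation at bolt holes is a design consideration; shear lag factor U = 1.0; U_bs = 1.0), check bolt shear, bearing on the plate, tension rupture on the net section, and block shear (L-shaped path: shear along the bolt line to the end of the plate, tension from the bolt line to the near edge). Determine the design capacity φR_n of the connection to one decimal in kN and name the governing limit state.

Bolt shear: A_b = π(22)²/4 = 380.13 mm². φR_n = 0.75 × 372 × 380.13 × 3 × 2 = 636.3 kN.
Bearing (14 mm plate, F_u = 450 MPa): end bolts L_c = 40 − 24/2 = 28, R_n = min(1.2×28×14×450, 2.4×22×14×450) = 211.68 kN/bolt; interior L_c = 70 − 24 = 46, R_n = 332.64 kN/bolt. φR_n = 0.75 × (1×211.68 + 2×332.64) = 657.7 kN.
Tension rupture (net): A_n = (86 − 1×26)×14 = 840 mm² (U = 1.0, A_e = A_n). φR_n = 0.75 × 450 × 840 = 283.5 kN.
Block shear: shear path 1×[40+2×70] = 1×180 mm, A_gv = 2520, A_nv = 1×(180 − 2.5×26)×14 = 1610 mm²; tension to near edge: (36 − 0.5×26)×14 = 322 mm². R_n = min(0.6×450×1610, 0.6×300×2520) + 1.0×450×322 = min(434.7, 453.6) + 144.9 = 579.6 kN. φR_n = 0.75 × 579.6 = 434.7 kN.
Governing: min(636.3, 657.7, 283.5, 434.7) = 283.5 kN → net-section rupture.

283.5 kN (net-section rupture governs)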